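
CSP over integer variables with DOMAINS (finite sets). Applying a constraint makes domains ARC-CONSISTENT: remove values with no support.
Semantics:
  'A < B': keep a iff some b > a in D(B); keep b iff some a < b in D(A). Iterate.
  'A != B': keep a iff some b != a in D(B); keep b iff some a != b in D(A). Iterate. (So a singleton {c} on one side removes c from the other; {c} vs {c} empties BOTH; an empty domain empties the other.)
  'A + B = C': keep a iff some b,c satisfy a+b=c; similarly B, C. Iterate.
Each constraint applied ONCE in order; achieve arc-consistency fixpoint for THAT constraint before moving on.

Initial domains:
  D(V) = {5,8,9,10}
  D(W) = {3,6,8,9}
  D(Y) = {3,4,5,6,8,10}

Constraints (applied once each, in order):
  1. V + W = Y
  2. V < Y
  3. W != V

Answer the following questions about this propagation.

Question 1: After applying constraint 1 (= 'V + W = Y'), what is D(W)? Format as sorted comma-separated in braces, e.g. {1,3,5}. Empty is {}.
Answer: {3}

Derivation:
Constraint 1 (V + W = Y) on D(V)={5,8,9,10} D(W)={3,6,8,9} D(Y)={3,4,5,6,8,10}: V {5,8,9,10}->{5}; W {3,6,8,9}->{3}; Y {3,4,5,6,8,10}->{8}
So after constraint 1: D(W) = {3}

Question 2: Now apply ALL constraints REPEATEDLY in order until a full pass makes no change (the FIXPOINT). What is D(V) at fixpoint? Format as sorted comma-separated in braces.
pass 0 (initial): D(V)={5,8,9,10}
pass 1: V {5,8,9,10}->{5}; W {3,6,8,9}->{3}; Y {3,4,5,6,8,10}->{8}
pass 2: no change
Fixpoint after 2 passes: D(V) = {5}

Answer: {5}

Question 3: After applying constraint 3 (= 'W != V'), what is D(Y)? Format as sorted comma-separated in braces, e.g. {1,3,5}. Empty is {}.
Answer: {8}

Derivation:
Constraint 1 (V + W = Y) on D(V)={5,8,9,10} D(W)={3,6,8,9} D(Y)={3,4,5,6,8,10}: V {5,8,9,10}->{5}; W {3,6,8,9}->{3}; Y {3,4,5,6,8,10}->{8}
Constraint 2 (V < Y) on D(V)={5} D(Y)={8}: no change
Constraint 3 (W != V) on D(W)={3} D(V)={5}: no change
So after constraint 3: D(Y) = {8}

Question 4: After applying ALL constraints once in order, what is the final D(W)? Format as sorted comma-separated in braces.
Answer: {3}

Derivation:
Constraint 1 (V + W = Y) on D(V)={5,8,9,10} D(W)={3,6,8,9} D(Y)={3,4,5,6,8,10}: V {5,8,9,10}->{5}; W {3,6,8,9}->{3}; Y {3,4,5,6,8,10}->{8}
Constraint 2 (V < Y) on D(V)={5} D(Y)={8}: no change
Constraint 3 (W != V) on D(W)={3} D(V)={5}: no change
So after all 3 constraints: D(W) = {3}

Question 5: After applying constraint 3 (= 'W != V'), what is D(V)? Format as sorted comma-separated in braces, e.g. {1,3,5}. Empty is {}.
Constraint 1 (V + W = Y) on D(V)={5,8,9,10} D(W)={3,6,8,9} D(Y)={3,4,5,6,8,10}: V {5,8,9,10}->{5}; W {3,6,8,9}->{3}; Y {3,4,5,6,8,10}->{8}
Constraint 2 (V < Y) on D(V)={5} D(Y)={8}: no change
Constraint 3 (W != V) on D(W)={3} D(V)={5}: no change
So after constraint 3: D(V) = {5}

Answer: {5}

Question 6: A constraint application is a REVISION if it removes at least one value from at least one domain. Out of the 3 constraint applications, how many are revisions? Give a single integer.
Answer: 1

Derivation:
Constraint 1 (V + W = Y) on D(V)={5,8,9,10} D(W)={3,6,8,9} D(Y)={3,4,5,6,8,10}: V {5,8,9,10}->{5}; W {3,6,8,9}->{3}; Y {3,4,5,6,8,10}->{8} => REVISION
Constraint 2 (V < Y) on D(V)={5} D(Y)={8}: no change => not a revision
Constraint 3 (W != V) on D(W)={3} D(V)={5}: no change => not a revision
Total revisions = 1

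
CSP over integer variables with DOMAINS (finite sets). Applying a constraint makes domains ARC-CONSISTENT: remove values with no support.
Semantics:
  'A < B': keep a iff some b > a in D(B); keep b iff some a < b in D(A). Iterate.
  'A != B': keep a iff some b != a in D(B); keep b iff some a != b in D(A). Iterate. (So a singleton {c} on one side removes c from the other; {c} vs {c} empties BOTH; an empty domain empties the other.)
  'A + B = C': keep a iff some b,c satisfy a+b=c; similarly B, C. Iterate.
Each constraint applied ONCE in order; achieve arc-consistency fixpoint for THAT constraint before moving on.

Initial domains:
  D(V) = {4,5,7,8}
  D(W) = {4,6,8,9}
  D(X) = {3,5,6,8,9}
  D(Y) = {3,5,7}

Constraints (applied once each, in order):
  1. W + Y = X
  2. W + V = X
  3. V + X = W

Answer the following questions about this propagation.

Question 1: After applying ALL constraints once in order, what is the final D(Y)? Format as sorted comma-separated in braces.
Constraint 1 (W + Y = X) on D(W)={4,6,8,9} D(Y)={3,5,7} D(X)={3,5,6,8,9}: W {4,6,8,9}->{4,6}; Y {3,5,7}->{3,5}; X {3,5,6,8,9}->{9}
Constraint 2 (W + V = X) on D(W)={4,6} D(V)={4,5,7,8} D(X)={9}: W {4,6}->{4}; V {4,5,7,8}->{5}
Constraint 3 (V + X = W) on D(V)={5} D(X)={9} D(W)={4}: V {5}->{}; X {9}->{}; W {4}->{}
So after all 3 constraints: D(Y) = {3,5}

Answer: {3,5}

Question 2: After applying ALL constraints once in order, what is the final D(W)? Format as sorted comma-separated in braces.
Constraint 1 (W + Y = X) on D(W)={4,6,8,9} D(Y)={3,5,7} D(X)={3,5,6,8,9}: W {4,6,8,9}->{4,6}; Y {3,5,7}->{3,5}; X {3,5,6,8,9}->{9}
Constraint 2 (W + V = X) on D(W)={4,6} D(V)={4,5,7,8} D(X)={9}: W {4,6}->{4}; V {4,5,7,8}->{5}
Constraint 3 (V + X = W) on D(V)={5} D(X)={9} D(W)={4}: V {5}->{}; X {9}->{}; W {4}->{}
So after all 3 constraints: D(W) = {}

Answer: {}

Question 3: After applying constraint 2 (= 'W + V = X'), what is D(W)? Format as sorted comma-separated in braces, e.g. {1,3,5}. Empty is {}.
Constraint 1 (W + Y = X) on D(W)={4,6,8,9} D(Y)={3,5,7} D(X)={3,5,6,8,9}: W {4,6,8,9}->{4,6}; Y {3,5,7}->{3,5}; X {3,5,6,8,9}->{9}
Constraint 2 (W + V = X) on D(W)={4,6} D(V)={4,5,7,8} D(X)={9}: W {4,6}->{4}; V {4,5,7,8}->{5}
So after constraint 2: D(W) = {4}

Answer: {4}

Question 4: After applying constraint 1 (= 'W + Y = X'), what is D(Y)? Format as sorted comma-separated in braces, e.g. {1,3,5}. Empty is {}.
Answer: {3,5}

Derivation:
Constraint 1 (W + Y = X) on D(W)={4,6,8,9} D(Y)={3,5,7} D(X)={3,5,6,8,9}: W {4,6,8,9}->{4,6}; Y {3,5,7}->{3,5}; X {3,5,6,8,9}->{9}
So after constraint 1: D(Y) = {3,5}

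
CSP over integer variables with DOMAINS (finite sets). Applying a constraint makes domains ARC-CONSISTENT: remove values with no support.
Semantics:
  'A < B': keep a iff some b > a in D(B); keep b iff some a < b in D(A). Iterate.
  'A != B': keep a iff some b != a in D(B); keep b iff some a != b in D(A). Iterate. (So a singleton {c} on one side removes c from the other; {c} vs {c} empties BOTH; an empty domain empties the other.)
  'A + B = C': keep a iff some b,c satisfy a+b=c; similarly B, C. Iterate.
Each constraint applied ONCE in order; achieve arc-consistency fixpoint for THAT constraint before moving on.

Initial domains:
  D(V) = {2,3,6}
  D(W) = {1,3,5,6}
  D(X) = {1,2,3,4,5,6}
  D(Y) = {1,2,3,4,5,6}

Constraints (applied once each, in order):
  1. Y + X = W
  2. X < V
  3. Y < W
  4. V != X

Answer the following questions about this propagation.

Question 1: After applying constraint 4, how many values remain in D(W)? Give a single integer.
Answer: 3

Derivation:
Constraint 1 (Y + X = W) on D(Y)={1,2,3,4,5,6} D(X)={1,2,3,4,5,6} D(W)={1,3,5,6}: Y {1,2,3,4,5,6}->{1,2,3,4,5}; X {1,2,3,4,5,6}->{1,2,3,4,5}; W {1,3,5,6}->{3,5,6}
Constraint 2 (X < V) on D(X)={1,2,3,4,5} D(V)={2,3,6}: no change
Constraint 3 (Y < W) on D(Y)={1,2,3,4,5} D(W)={3,5,6}: no change
Constraint 4 (V != X) on D(V)={2,3,6} D(X)={1,2,3,4,5}: no change
So after constraint 4: D(W)={3,5,6}, size = 3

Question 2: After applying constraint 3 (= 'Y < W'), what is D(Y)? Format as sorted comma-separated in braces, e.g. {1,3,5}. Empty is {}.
Constraint 1 (Y + X = W) on D(Y)={1,2,3,4,5,6} D(X)={1,2,3,4,5,6} D(W)={1,3,5,6}: Y {1,2,3,4,5,6}->{1,2,3,4,5}; X {1,2,3,4,5,6}->{1,2,3,4,5}; W {1,3,5,6}->{3,5,6}
Constraint 2 (X < V) on D(X)={1,2,3,4,5} D(V)={2,3,6}: no change
Constraint 3 (Y < W) on D(Y)={1,2,3,4,5} D(W)={3,5,6}: no change
So after constraint 3: D(Y) = {1,2,3,4,5}

Answer: {1,2,3,4,5}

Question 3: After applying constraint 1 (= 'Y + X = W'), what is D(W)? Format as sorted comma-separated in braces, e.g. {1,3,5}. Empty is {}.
Answer: {3,5,6}

Derivation:
Constraint 1 (Y + X = W) on D(Y)={1,2,3,4,5,6} D(X)={1,2,3,4,5,6} D(W)={1,3,5,6}: Y {1,2,3,4,5,6}->{1,2,3,4,5}; X {1,2,3,4,5,6}->{1,2,3,4,5}; W {1,3,5,6}->{3,5,6}
So after constraint 1: D(W) = {3,5,6}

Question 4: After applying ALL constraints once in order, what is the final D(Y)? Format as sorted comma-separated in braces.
Answer: {1,2,3,4,5}

Derivation:
Constraint 1 (Y + X = W) on D(Y)={1,2,3,4,5,6} D(X)={1,2,3,4,5,6} D(W)={1,3,5,6}: Y {1,2,3,4,5,6}->{1,2,3,4,5}; X {1,2,3,4,5,6}->{1,2,3,4,5}; W {1,3,5,6}->{3,5,6}
Constraint 2 (X < V) on D(X)={1,2,3,4,5} D(V)={2,3,6}: no change
Constraint 3 (Y < W) on D(Y)={1,2,3,4,5} D(W)={3,5,6}: no change
Constraint 4 (V != X) on D(V)={2,3,6} D(X)={1,2,3,4,5}: no change
So after all 4 constraints: D(Y) = {1,2,3,4,5}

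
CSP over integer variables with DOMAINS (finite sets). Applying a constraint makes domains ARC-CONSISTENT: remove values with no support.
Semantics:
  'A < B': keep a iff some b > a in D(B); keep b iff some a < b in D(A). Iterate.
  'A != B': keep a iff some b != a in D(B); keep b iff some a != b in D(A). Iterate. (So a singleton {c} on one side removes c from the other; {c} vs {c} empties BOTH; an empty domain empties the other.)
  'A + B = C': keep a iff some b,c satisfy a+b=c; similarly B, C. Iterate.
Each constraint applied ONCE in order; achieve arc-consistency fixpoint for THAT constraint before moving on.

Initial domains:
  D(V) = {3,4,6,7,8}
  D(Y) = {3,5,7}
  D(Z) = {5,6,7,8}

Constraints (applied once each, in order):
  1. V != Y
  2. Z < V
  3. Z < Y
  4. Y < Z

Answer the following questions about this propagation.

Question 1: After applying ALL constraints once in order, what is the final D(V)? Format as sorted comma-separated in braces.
Constraint 1 (V != Y) on D(V)={3,4,6,7,8} D(Y)={3,5,7}: no change
Constraint 2 (Z < V) on D(Z)={5,6,7,8} D(V)={3,4,6,7,8}: Z {5,6,7,8}->{5,6,7}; V {3,4,6,7,8}->{6,7,8}
Constraint 3 (Z < Y) on D(Z)={5,6,7} D(Y)={3,5,7}: Z {5,6,7}->{5,6}; Y {3,5,7}->{7}
Constraint 4 (Y < Z) on D(Y)={7} D(Z)={5,6}: Y {7}->{}; Z {5,6}->{}
So after all 4 constraints: D(V) = {6,7,8}

Answer: {6,7,8}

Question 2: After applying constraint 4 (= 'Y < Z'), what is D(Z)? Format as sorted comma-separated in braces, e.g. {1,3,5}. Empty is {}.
Answer: {}

Derivation:
Constraint 1 (V != Y) on D(V)={3,4,6,7,8} D(Y)={3,5,7}: no change
Constraint 2 (Z < V) on D(Z)={5,6,7,8} D(V)={3,4,6,7,8}: Z {5,6,7,8}->{5,6,7}; V {3,4,6,7,8}->{6,7,8}
Constraint 3 (Z < Y) on D(Z)={5,6,7} D(Y)={3,5,7}: Z {5,6,7}->{5,6}; Y {3,5,7}->{7}
Constraint 4 (Y < Z) on D(Y)={7} D(Z)={5,6}: Y {7}->{}; Z {5,6}->{}
So after constraint 4: D(Z) = {}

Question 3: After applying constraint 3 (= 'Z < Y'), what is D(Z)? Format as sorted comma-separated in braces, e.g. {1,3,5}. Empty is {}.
Constraint 1 (V != Y) on D(V)={3,4,6,7,8} D(Y)={3,5,7}: no change
Constraint 2 (Z < V) on D(Z)={5,6,7,8} D(V)={3,4,6,7,8}: Z {5,6,7,8}->{5,6,7}; V {3,4,6,7,8}->{6,7,8}
Constraint 3 (Z < Y) on D(Z)={5,6,7} D(Y)={3,5,7}: Z {5,6,7}->{5,6}; Y {3,5,7}->{7}
So after constraint 3: D(Z) = {5,6}

Answer: {5,6}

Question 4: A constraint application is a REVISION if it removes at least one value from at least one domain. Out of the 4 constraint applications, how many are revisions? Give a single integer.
Constraint 1 (V != Y) on D(V)={3,4,6,7,8} D(Y)={3,5,7}: no change => not a revision
Constraint 2 (Z < V) on D(Z)={5,6,7,8} D(V)={3,4,6,7,8}: Z {5,6,7,8}->{5,6,7}; V {3,4,6,7,8}->{6,7,8} => REVISION
Constraint 3 (Z < Y) on D(Z)={5,6,7} D(Y)={3,5,7}: Z {5,6,7}->{5,6}; Y {3,5,7}->{7} => REVISION
Constraint 4 (Y < Z) on D(Y)={7} D(Z)={5,6}: Y {7}->{}; Z {5,6}->{} => REVISION
Total revisions = 3

Answer: 3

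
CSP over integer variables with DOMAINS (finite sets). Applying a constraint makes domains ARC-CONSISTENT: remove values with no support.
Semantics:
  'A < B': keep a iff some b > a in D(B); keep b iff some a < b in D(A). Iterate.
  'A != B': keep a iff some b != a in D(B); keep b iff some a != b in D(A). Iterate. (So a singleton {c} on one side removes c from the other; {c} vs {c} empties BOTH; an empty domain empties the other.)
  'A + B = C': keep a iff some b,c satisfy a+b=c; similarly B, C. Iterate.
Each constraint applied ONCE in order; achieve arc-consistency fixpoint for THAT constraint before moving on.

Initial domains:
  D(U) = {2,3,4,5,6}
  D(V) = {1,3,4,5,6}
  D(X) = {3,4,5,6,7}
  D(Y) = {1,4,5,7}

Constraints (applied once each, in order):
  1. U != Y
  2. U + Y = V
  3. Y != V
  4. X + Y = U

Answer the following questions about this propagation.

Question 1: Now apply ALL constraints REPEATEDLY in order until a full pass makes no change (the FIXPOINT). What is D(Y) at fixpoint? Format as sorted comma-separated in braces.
Answer: {1}

Derivation:
pass 0 (initial): D(Y)={1,4,5,7}
pass 1: U {2,3,4,5,6}->{4,5}; V {1,3,4,5,6}->{3,4,5,6}; X {3,4,5,6,7}->{3,4}; Y {1,4,5,7}->{1}
pass 2: V {3,4,5,6}->{5,6}
pass 3: no change
Fixpoint after 3 passes: D(Y) = {1}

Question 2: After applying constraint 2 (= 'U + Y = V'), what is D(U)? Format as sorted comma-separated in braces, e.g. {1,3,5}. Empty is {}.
Answer: {2,3,4,5}

Derivation:
Constraint 1 (U != Y) on D(U)={2,3,4,5,6} D(Y)={1,4,5,7}: no change
Constraint 2 (U + Y = V) on D(U)={2,3,4,5,6} D(Y)={1,4,5,7} D(V)={1,3,4,5,6}: U {2,3,4,5,6}->{2,3,4,5}; Y {1,4,5,7}->{1,4}; V {1,3,4,5,6}->{3,4,5,6}
So after constraint 2: D(U) = {2,3,4,5}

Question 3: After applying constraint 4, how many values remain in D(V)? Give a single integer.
Constraint 1 (U != Y) on D(U)={2,3,4,5,6} D(Y)={1,4,5,7}: no change
Constraint 2 (U + Y = V) on D(U)={2,3,4,5,6} D(Y)={1,4,5,7} D(V)={1,3,4,5,6}: U {2,3,4,5,6}->{2,3,4,5}; Y {1,4,5,7}->{1,4}; V {1,3,4,5,6}->{3,4,5,6}
Constraint 3 (Y != V) on D(Y)={1,4} D(V)={3,4,5,6}: no change
Constraint 4 (X + Y = U) on D(X)={3,4,5,6,7} D(Y)={1,4} D(U)={2,3,4,5}: X {3,4,5,6,7}->{3,4}; Y {1,4}->{1}; U {2,3,4,5}->{4,5}
So after constraint 4: D(V)={3,4,5,6}, size = 4

Answer: 4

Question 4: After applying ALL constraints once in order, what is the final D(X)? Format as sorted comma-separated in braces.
Constraint 1 (U != Y) on D(U)={2,3,4,5,6} D(Y)={1,4,5,7}: no change
Constraint 2 (U + Y = V) on D(U)={2,3,4,5,6} D(Y)={1,4,5,7} D(V)={1,3,4,5,6}: U {2,3,4,5,6}->{2,3,4,5}; Y {1,4,5,7}->{1,4}; V {1,3,4,5,6}->{3,4,5,6}
Constraint 3 (Y != V) on D(Y)={1,4} D(V)={3,4,5,6}: no change
Constraint 4 (X + Y = U) on D(X)={3,4,5,6,7} D(Y)={1,4} D(U)={2,3,4,5}: X {3,4,5,6,7}->{3,4}; Y {1,4}->{1}; U {2,3,4,5}->{4,5}
So after all 4 constraints: D(X) = {3,4}

Answer: {3,4}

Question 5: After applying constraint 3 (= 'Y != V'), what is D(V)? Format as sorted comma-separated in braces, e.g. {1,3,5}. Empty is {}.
Answer: {3,4,5,6}

Derivation:
Constraint 1 (U != Y) on D(U)={2,3,4,5,6} D(Y)={1,4,5,7}: no change
Constraint 2 (U + Y = V) on D(U)={2,3,4,5,6} D(Y)={1,4,5,7} D(V)={1,3,4,5,6}: U {2,3,4,5,6}->{2,3,4,5}; Y {1,4,5,7}->{1,4}; V {1,3,4,5,6}->{3,4,5,6}
Constraint 3 (Y != V) on D(Y)={1,4} D(V)={3,4,5,6}: no change
So after constraint 3: D(V) = {3,4,5,6}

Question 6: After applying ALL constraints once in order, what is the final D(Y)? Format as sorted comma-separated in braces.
Answer: {1}

Derivation:
Constraint 1 (U != Y) on D(U)={2,3,4,5,6} D(Y)={1,4,5,7}: no change
Constraint 2 (U + Y = V) on D(U)={2,3,4,5,6} D(Y)={1,4,5,7} D(V)={1,3,4,5,6}: U {2,3,4,5,6}->{2,3,4,5}; Y {1,4,5,7}->{1,4}; V {1,3,4,5,6}->{3,4,5,6}
Constraint 3 (Y != V) on D(Y)={1,4} D(V)={3,4,5,6}: no change
Constraint 4 (X + Y = U) on D(X)={3,4,5,6,7} D(Y)={1,4} D(U)={2,3,4,5}: X {3,4,5,6,7}->{3,4}; Y {1,4}->{1}; U {2,3,4,5}->{4,5}
So after all 4 constraints: D(Y) = {1}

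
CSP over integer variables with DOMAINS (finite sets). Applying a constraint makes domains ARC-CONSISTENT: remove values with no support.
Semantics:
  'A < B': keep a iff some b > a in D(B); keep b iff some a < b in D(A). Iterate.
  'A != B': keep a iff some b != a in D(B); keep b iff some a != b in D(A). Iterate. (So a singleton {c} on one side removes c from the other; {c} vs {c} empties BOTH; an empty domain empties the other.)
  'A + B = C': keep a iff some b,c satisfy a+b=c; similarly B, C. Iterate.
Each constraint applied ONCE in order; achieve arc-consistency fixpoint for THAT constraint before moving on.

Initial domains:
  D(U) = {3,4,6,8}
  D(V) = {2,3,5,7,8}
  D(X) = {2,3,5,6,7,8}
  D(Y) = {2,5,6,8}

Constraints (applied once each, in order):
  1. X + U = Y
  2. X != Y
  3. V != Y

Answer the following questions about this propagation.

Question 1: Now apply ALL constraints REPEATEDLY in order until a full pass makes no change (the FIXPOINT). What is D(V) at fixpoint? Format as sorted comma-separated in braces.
Answer: {2,3,5,7,8}

Derivation:
pass 0 (initial): D(V)={2,3,5,7,8}
pass 1: U {3,4,6,8}->{3,4,6}; X {2,3,5,6,7,8}->{2,3,5}; Y {2,5,6,8}->{5,6,8}
pass 2: no change
Fixpoint after 2 passes: D(V) = {2,3,5,7,8}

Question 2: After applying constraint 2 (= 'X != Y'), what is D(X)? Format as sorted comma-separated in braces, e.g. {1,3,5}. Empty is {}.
Answer: {2,3,5}

Derivation:
Constraint 1 (X + U = Y) on D(X)={2,3,5,6,7,8} D(U)={3,4,6,8} D(Y)={2,5,6,8}: X {2,3,5,6,7,8}->{2,3,5}; U {3,4,6,8}->{3,4,6}; Y {2,5,6,8}->{5,6,8}
Constraint 2 (X != Y) on D(X)={2,3,5} D(Y)={5,6,8}: no change
So after constraint 2: D(X) = {2,3,5}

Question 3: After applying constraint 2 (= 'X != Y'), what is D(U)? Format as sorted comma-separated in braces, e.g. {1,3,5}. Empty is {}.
Answer: {3,4,6}

Derivation:
Constraint 1 (X + U = Y) on D(X)={2,3,5,6,7,8} D(U)={3,4,6,8} D(Y)={2,5,6,8}: X {2,3,5,6,7,8}->{2,3,5}; U {3,4,6,8}->{3,4,6}; Y {2,5,6,8}->{5,6,8}
Constraint 2 (X != Y) on D(X)={2,3,5} D(Y)={5,6,8}: no change
So after constraint 2: D(U) = {3,4,6}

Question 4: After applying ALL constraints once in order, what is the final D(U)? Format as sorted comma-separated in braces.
Answer: {3,4,6}

Derivation:
Constraint 1 (X + U = Y) on D(X)={2,3,5,6,7,8} D(U)={3,4,6,8} D(Y)={2,5,6,8}: X {2,3,5,6,7,8}->{2,3,5}; U {3,4,6,8}->{3,4,6}; Y {2,5,6,8}->{5,6,8}
Constraint 2 (X != Y) on D(X)={2,3,5} D(Y)={5,6,8}: no change
Constraint 3 (V != Y) on D(V)={2,3,5,7,8} D(Y)={5,6,8}: no change
So after all 3 constraints: D(U) = {3,4,6}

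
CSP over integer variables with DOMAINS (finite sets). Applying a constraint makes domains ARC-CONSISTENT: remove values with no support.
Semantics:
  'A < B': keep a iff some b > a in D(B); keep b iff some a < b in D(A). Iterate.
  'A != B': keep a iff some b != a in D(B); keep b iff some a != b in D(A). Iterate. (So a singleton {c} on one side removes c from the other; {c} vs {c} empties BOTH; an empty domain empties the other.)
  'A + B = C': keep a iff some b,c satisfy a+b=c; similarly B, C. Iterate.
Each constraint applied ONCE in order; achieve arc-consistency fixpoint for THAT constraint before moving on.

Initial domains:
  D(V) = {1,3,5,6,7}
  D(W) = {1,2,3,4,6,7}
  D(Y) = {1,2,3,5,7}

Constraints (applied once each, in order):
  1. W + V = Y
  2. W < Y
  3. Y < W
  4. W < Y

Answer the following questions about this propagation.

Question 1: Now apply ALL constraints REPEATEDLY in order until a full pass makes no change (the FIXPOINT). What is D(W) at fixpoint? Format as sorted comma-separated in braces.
Answer: {}

Derivation:
pass 0 (initial): D(W)={1,2,3,4,6,7}
pass 1: V {1,3,5,6,7}->{1,3,5,6}; W {1,2,3,4,6,7}->{4}; Y {1,2,3,5,7}->{5}
pass 2: V {1,3,5,6}->{1}; W {4}->{}; Y {5}->{}
pass 3: V {1}->{}
pass 4: no change
Fixpoint after 4 passes: D(W) = {}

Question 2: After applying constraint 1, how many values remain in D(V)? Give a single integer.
Answer: 4

Derivation:
Constraint 1 (W + V = Y) on D(W)={1,2,3,4,6,7} D(V)={1,3,5,6,7} D(Y)={1,2,3,5,7}: W {1,2,3,4,6,7}->{1,2,4,6}; V {1,3,5,6,7}->{1,3,5,6}; Y {1,2,3,5,7}->{2,3,5,7}
So after constraint 1: D(V)={1,3,5,6}, size = 4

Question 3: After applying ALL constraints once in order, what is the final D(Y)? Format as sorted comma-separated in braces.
Constraint 1 (W + V = Y) on D(W)={1,2,3,4,6,7} D(V)={1,3,5,6,7} D(Y)={1,2,3,5,7}: W {1,2,3,4,6,7}->{1,2,4,6}; V {1,3,5,6,7}->{1,3,5,6}; Y {1,2,3,5,7}->{2,3,5,7}
Constraint 2 (W < Y) on D(W)={1,2,4,6} D(Y)={2,3,5,7}: no change
Constraint 3 (Y < W) on D(Y)={2,3,5,7} D(W)={1,2,4,6}: Y {2,3,5,7}->{2,3,5}; W {1,2,4,6}->{4,6}
Constraint 4 (W < Y) on D(W)={4,6} D(Y)={2,3,5}: W {4,6}->{4}; Y {2,3,5}->{5}
So after all 4 constraints: D(Y) = {5}

Answer: {5}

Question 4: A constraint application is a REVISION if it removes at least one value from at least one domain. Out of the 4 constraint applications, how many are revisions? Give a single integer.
Constraint 1 (W + V = Y) on D(W)={1,2,3,4,6,7} D(V)={1,3,5,6,7} D(Y)={1,2,3,5,7}: W {1,2,3,4,6,7}->{1,2,4,6}; V {1,3,5,6,7}->{1,3,5,6}; Y {1,2,3,5,7}->{2,3,5,7} => REVISION
Constraint 2 (W < Y) on D(W)={1,2,4,6} D(Y)={2,3,5,7}: no change => not a revision
Constraint 3 (Y < W) on D(Y)={2,3,5,7} D(W)={1,2,4,6}: Y {2,3,5,7}->{2,3,5}; W {1,2,4,6}->{4,6} => REVISION
Constraint 4 (W < Y) on D(W)={4,6} D(Y)={2,3,5}: W {4,6}->{4}; Y {2,3,5}->{5} => REVISION
Total revisions = 3

Answer: 3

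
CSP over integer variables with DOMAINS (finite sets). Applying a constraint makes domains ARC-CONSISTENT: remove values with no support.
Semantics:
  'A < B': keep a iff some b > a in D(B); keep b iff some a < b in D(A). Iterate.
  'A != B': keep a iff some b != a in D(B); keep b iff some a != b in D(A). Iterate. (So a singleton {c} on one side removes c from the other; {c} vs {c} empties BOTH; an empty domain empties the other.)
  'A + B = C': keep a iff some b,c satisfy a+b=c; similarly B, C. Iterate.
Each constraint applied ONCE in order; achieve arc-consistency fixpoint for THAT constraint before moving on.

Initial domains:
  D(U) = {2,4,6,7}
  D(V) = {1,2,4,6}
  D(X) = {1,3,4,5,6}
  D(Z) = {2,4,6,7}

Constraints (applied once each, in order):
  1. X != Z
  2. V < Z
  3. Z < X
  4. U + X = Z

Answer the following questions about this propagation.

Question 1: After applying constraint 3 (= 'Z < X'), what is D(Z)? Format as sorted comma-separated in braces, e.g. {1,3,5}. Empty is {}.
Constraint 1 (X != Z) on D(X)={1,3,4,5,6} D(Z)={2,4,6,7}: no change
Constraint 2 (V < Z) on D(V)={1,2,4,6} D(Z)={2,4,6,7}: no change
Constraint 3 (Z < X) on D(Z)={2,4,6,7} D(X)={1,3,4,5,6}: Z {2,4,6,7}->{2,4}; X {1,3,4,5,6}->{3,4,5,6}
So after constraint 3: D(Z) = {2,4}

Answer: {2,4}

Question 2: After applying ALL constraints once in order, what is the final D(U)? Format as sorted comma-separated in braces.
Constraint 1 (X != Z) on D(X)={1,3,4,5,6} D(Z)={2,4,6,7}: no change
Constraint 2 (V < Z) on D(V)={1,2,4,6} D(Z)={2,4,6,7}: no change
Constraint 3 (Z < X) on D(Z)={2,4,6,7} D(X)={1,3,4,5,6}: Z {2,4,6,7}->{2,4}; X {1,3,4,5,6}->{3,4,5,6}
Constraint 4 (U + X = Z) on D(U)={2,4,6,7} D(X)={3,4,5,6} D(Z)={2,4}: U {2,4,6,7}->{}; X {3,4,5,6}->{}; Z {2,4}->{}
So after all 4 constraints: D(U) = {}

Answer: {}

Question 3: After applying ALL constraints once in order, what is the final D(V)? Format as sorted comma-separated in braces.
Constraint 1 (X != Z) on D(X)={1,3,4,5,6} D(Z)={2,4,6,7}: no change
Constraint 2 (V < Z) on D(V)={1,2,4,6} D(Z)={2,4,6,7}: no change
Constraint 3 (Z < X) on D(Z)={2,4,6,7} D(X)={1,3,4,5,6}: Z {2,4,6,7}->{2,4}; X {1,3,4,5,6}->{3,4,5,6}
Constraint 4 (U + X = Z) on D(U)={2,4,6,7} D(X)={3,4,5,6} D(Z)={2,4}: U {2,4,6,7}->{}; X {3,4,5,6}->{}; Z {2,4}->{}
So after all 4 constraints: D(V) = {1,2,4,6}

Answer: {1,2,4,6}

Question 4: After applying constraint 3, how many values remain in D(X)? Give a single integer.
Constraint 1 (X != Z) on D(X)={1,3,4,5,6} D(Z)={2,4,6,7}: no change
Constraint 2 (V < Z) on D(V)={1,2,4,6} D(Z)={2,4,6,7}: no change
Constraint 3 (Z < X) on D(Z)={2,4,6,7} D(X)={1,3,4,5,6}: Z {2,4,6,7}->{2,4}; X {1,3,4,5,6}->{3,4,5,6}
So after constraint 3: D(X)={3,4,5,6}, size = 4

Answer: 4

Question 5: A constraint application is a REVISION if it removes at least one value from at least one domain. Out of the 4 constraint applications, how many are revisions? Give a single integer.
Constraint 1 (X != Z) on D(X)={1,3,4,5,6} D(Z)={2,4,6,7}: no change => not a revision
Constraint 2 (V < Z) on D(V)={1,2,4,6} D(Z)={2,4,6,7}: no change => not a revision
Constraint 3 (Z < X) on D(Z)={2,4,6,7} D(X)={1,3,4,5,6}: Z {2,4,6,7}->{2,4}; X {1,3,4,5,6}->{3,4,5,6} => REVISION
Constraint 4 (U + X = Z) on D(U)={2,4,6,7} D(X)={3,4,5,6} D(Z)={2,4}: U {2,4,6,7}->{}; X {3,4,5,6}->{}; Z {2,4}->{} => REVISION
Total revisions = 2

Answer: 2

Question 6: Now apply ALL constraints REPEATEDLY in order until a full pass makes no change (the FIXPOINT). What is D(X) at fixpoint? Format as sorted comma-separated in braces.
pass 0 (initial): D(X)={1,3,4,5,6}
pass 1: U {2,4,6,7}->{}; X {1,3,4,5,6}->{}; Z {2,4,6,7}->{}
pass 2: V {1,2,4,6}->{}
pass 3: no change
Fixpoint after 3 passes: D(X) = {}

Answer: {}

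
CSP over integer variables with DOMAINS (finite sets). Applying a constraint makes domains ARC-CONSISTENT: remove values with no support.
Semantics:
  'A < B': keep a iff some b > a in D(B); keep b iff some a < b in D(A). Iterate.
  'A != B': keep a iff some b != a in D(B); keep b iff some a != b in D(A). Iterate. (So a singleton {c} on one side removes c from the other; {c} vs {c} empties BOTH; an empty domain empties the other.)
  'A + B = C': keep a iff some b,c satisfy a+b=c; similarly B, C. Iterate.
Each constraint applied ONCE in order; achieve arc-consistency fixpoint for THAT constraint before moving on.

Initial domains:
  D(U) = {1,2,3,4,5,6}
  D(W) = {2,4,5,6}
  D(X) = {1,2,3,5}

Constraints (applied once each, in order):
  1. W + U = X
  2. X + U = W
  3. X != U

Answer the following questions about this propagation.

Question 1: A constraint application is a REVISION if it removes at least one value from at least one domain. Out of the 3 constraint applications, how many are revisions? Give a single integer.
Constraint 1 (W + U = X) on D(W)={2,4,5,6} D(U)={1,2,3,4,5,6} D(X)={1,2,3,5}: W {2,4,5,6}->{2,4}; U {1,2,3,4,5,6}->{1,3}; X {1,2,3,5}->{3,5} => REVISION
Constraint 2 (X + U = W) on D(X)={3,5} D(U)={1,3} D(W)={2,4}: X {3,5}->{3}; U {1,3}->{1}; W {2,4}->{4} => REVISION
Constraint 3 (X != U) on D(X)={3} D(U)={1}: no change => not a revision
Total revisions = 2

Answer: 2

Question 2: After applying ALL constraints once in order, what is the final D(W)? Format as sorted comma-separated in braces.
Constraint 1 (W + U = X) on D(W)={2,4,5,6} D(U)={1,2,3,4,5,6} D(X)={1,2,3,5}: W {2,4,5,6}->{2,4}; U {1,2,3,4,5,6}->{1,3}; X {1,2,3,5}->{3,5}
Constraint 2 (X + U = W) on D(X)={3,5} D(U)={1,3} D(W)={2,4}: X {3,5}->{3}; U {1,3}->{1}; W {2,4}->{4}
Constraint 3 (X != U) on D(X)={3} D(U)={1}: no change
So after all 3 constraints: D(W) = {4}

Answer: {4}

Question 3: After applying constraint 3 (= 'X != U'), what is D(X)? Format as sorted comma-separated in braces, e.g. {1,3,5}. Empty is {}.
Answer: {3}

Derivation:
Constraint 1 (W + U = X) on D(W)={2,4,5,6} D(U)={1,2,3,4,5,6} D(X)={1,2,3,5}: W {2,4,5,6}->{2,4}; U {1,2,3,4,5,6}->{1,3}; X {1,2,3,5}->{3,5}
Constraint 2 (X + U = W) on D(X)={3,5} D(U)={1,3} D(W)={2,4}: X {3,5}->{3}; U {1,3}->{1}; W {2,4}->{4}
Constraint 3 (X != U) on D(X)={3} D(U)={1}: no change
So after constraint 3: D(X) = {3}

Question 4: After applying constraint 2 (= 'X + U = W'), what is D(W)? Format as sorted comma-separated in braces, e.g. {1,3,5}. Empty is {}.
Constraint 1 (W + U = X) on D(W)={2,4,5,6} D(U)={1,2,3,4,5,6} D(X)={1,2,3,5}: W {2,4,5,6}->{2,4}; U {1,2,3,4,5,6}->{1,3}; X {1,2,3,5}->{3,5}
Constraint 2 (X + U = W) on D(X)={3,5} D(U)={1,3} D(W)={2,4}: X {3,5}->{3}; U {1,3}->{1}; W {2,4}->{4}
So after constraint 2: D(W) = {4}

Answer: {4}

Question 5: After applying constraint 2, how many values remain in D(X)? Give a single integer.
Answer: 1

Derivation:
Constraint 1 (W + U = X) on D(W)={2,4,5,6} D(U)={1,2,3,4,5,6} D(X)={1,2,3,5}: W {2,4,5,6}->{2,4}; U {1,2,3,4,5,6}->{1,3}; X {1,2,3,5}->{3,5}
Constraint 2 (X + U = W) on D(X)={3,5} D(U)={1,3} D(W)={2,4}: X {3,5}->{3}; U {1,3}->{1}; W {2,4}->{4}
So after constraint 2: D(X)={3}, size = 1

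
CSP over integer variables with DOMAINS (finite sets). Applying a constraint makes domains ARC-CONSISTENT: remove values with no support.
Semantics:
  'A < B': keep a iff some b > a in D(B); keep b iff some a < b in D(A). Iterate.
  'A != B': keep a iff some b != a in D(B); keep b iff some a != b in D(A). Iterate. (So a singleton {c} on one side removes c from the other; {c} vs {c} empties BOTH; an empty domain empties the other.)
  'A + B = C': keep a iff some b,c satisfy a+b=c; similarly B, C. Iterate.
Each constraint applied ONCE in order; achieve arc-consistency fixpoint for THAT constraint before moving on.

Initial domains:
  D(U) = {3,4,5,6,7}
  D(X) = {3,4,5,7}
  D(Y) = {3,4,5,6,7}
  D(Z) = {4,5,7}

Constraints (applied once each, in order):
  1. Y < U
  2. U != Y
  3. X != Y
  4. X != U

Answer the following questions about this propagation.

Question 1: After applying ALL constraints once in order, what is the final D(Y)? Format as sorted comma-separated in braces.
Constraint 1 (Y < U) on D(Y)={3,4,5,6,7} D(U)={3,4,5,6,7}: Y {3,4,5,6,7}->{3,4,5,6}; U {3,4,5,6,7}->{4,5,6,7}
Constraint 2 (U != Y) on D(U)={4,5,6,7} D(Y)={3,4,5,6}: no change
Constraint 3 (X != Y) on D(X)={3,4,5,7} D(Y)={3,4,5,6}: no change
Constraint 4 (X != U) on D(X)={3,4,5,7} D(U)={4,5,6,7}: no change
So after all 4 constraints: D(Y) = {3,4,5,6}

Answer: {3,4,5,6}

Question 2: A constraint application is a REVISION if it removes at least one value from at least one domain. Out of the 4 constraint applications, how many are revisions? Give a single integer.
Constraint 1 (Y < U) on D(Y)={3,4,5,6,7} D(U)={3,4,5,6,7}: Y {3,4,5,6,7}->{3,4,5,6}; U {3,4,5,6,7}->{4,5,6,7} => REVISION
Constraint 2 (U != Y) on D(U)={4,5,6,7} D(Y)={3,4,5,6}: no change => not a revision
Constraint 3 (X != Y) on D(X)={3,4,5,7} D(Y)={3,4,5,6}: no change => not a revision
Constraint 4 (X != U) on D(X)={3,4,5,7} D(U)={4,5,6,7}: no change => not a revision
Total revisions = 1

Answer: 1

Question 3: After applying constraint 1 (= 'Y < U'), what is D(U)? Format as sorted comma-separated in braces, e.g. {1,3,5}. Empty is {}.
Answer: {4,5,6,7}

Derivation:
Constraint 1 (Y < U) on D(Y)={3,4,5,6,7} D(U)={3,4,5,6,7}: Y {3,4,5,6,7}->{3,4,5,6}; U {3,4,5,6,7}->{4,5,6,7}
So after constraint 1: D(U) = {4,5,6,7}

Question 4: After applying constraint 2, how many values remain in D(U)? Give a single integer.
Answer: 4

Derivation:
Constraint 1 (Y < U) on D(Y)={3,4,5,6,7} D(U)={3,4,5,6,7}: Y {3,4,5,6,7}->{3,4,5,6}; U {3,4,5,6,7}->{4,5,6,7}
Constraint 2 (U != Y) on D(U)={4,5,6,7} D(Y)={3,4,5,6}: no change
So after constraint 2: D(U)={4,5,6,7}, size = 4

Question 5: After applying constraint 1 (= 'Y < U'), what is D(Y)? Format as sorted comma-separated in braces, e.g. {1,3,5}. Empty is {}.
Answer: {3,4,5,6}

Derivation:
Constraint 1 (Y < U) on D(Y)={3,4,5,6,7} D(U)={3,4,5,6,7}: Y {3,4,5,6,7}->{3,4,5,6}; U {3,4,5,6,7}->{4,5,6,7}
So after constraint 1: D(Y) = {3,4,5,6}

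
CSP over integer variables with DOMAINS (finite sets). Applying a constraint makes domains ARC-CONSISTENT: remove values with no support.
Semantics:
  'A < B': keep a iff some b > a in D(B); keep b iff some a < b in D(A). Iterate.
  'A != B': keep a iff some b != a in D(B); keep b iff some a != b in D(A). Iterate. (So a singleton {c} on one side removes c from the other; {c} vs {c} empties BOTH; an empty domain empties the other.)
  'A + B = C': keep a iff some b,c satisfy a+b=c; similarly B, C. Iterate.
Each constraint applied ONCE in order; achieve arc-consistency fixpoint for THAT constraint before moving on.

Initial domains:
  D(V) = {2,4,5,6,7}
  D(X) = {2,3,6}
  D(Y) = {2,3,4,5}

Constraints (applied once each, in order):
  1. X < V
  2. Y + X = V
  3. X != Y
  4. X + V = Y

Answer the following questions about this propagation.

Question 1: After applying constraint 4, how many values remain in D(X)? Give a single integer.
Constraint 1 (X < V) on D(X)={2,3,6} D(V)={2,4,5,6,7}: V {2,4,5,6,7}->{4,5,6,7}
Constraint 2 (Y + X = V) on D(Y)={2,3,4,5} D(X)={2,3,6} D(V)={4,5,6,7}: X {2,3,6}->{2,3}
Constraint 3 (X != Y) on D(X)={2,3} D(Y)={2,3,4,5}: no change
Constraint 4 (X + V = Y) on D(X)={2,3} D(V)={4,5,6,7} D(Y)={2,3,4,5}: X {2,3}->{}; V {4,5,6,7}->{}; Y {2,3,4,5}->{}
So after constraint 4: D(X)={}, size = 0

Answer: 0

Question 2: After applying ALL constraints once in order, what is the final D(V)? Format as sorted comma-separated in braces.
Constraint 1 (X < V) on D(X)={2,3,6} D(V)={2,4,5,6,7}: V {2,4,5,6,7}->{4,5,6,7}
Constraint 2 (Y + X = V) on D(Y)={2,3,4,5} D(X)={2,3,6} D(V)={4,5,6,7}: X {2,3,6}->{2,3}
Constraint 3 (X != Y) on D(X)={2,3} D(Y)={2,3,4,5}: no change
Constraint 4 (X + V = Y) on D(X)={2,3} D(V)={4,5,6,7} D(Y)={2,3,4,5}: X {2,3}->{}; V {4,5,6,7}->{}; Y {2,3,4,5}->{}
So after all 4 constraints: D(V) = {}

Answer: {}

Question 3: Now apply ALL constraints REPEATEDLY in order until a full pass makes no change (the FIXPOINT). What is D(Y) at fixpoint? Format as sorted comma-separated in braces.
pass 0 (initial): D(Y)={2,3,4,5}
pass 1: V {2,4,5,6,7}->{}; X {2,3,6}->{}; Y {2,3,4,5}->{}
pass 2: no change
Fixpoint after 2 passes: D(Y) = {}

Answer: {}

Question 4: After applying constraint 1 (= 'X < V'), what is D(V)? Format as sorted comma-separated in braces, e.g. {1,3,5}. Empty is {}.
Answer: {4,5,6,7}

Derivation:
Constraint 1 (X < V) on D(X)={2,3,6} D(V)={2,4,5,6,7}: V {2,4,5,6,7}->{4,5,6,7}
So after constraint 1: D(V) = {4,5,6,7}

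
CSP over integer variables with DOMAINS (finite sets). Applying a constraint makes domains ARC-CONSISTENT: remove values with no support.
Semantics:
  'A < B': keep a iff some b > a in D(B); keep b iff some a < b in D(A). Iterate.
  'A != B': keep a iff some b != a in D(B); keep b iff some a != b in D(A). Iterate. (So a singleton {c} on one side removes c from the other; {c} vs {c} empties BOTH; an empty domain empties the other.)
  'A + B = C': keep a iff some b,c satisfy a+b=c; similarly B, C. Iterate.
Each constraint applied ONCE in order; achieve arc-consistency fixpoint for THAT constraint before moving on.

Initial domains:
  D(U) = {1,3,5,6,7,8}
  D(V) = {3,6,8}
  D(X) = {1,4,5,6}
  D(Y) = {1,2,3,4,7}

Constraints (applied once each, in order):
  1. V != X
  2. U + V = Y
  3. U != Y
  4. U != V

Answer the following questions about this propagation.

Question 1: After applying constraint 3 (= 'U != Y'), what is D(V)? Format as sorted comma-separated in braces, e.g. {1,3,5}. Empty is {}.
Constraint 1 (V != X) on D(V)={3,6,8} D(X)={1,4,5,6}: no change
Constraint 2 (U + V = Y) on D(U)={1,3,5,6,7,8} D(V)={3,6,8} D(Y)={1,2,3,4,7}: U {1,3,5,6,7,8}->{1}; V {3,6,8}->{3,6}; Y {1,2,3,4,7}->{4,7}
Constraint 3 (U != Y) on D(U)={1} D(Y)={4,7}: no change
So after constraint 3: D(V) = {3,6}

Answer: {3,6}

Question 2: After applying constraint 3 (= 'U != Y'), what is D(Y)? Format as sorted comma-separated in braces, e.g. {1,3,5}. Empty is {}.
Constraint 1 (V != X) on D(V)={3,6,8} D(X)={1,4,5,6}: no change
Constraint 2 (U + V = Y) on D(U)={1,3,5,6,7,8} D(V)={3,6,8} D(Y)={1,2,3,4,7}: U {1,3,5,6,7,8}->{1}; V {3,6,8}->{3,6}; Y {1,2,3,4,7}->{4,7}
Constraint 3 (U != Y) on D(U)={1} D(Y)={4,7}: no change
So after constraint 3: D(Y) = {4,7}

Answer: {4,7}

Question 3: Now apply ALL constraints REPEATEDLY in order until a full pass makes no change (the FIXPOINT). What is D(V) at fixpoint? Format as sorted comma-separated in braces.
pass 0 (initial): D(V)={3,6,8}
pass 1: U {1,3,5,6,7,8}->{1}; V {3,6,8}->{3,6}; Y {1,2,3,4,7}->{4,7}
pass 2: no change
Fixpoint after 2 passes: D(V) = {3,6}

Answer: {3,6}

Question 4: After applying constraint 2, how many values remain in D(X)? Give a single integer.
Constraint 1 (V != X) on D(V)={3,6,8} D(X)={1,4,5,6}: no change
Constraint 2 (U + V = Y) on D(U)={1,3,5,6,7,8} D(V)={3,6,8} D(Y)={1,2,3,4,7}: U {1,3,5,6,7,8}->{1}; V {3,6,8}->{3,6}; Y {1,2,3,4,7}->{4,7}
So after constraint 2: D(X)={1,4,5,6}, size = 4

Answer: 4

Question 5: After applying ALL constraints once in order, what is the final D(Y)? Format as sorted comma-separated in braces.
Answer: {4,7}

Derivation:
Constraint 1 (V != X) on D(V)={3,6,8} D(X)={1,4,5,6}: no change
Constraint 2 (U + V = Y) on D(U)={1,3,5,6,7,8} D(V)={3,6,8} D(Y)={1,2,3,4,7}: U {1,3,5,6,7,8}->{1}; V {3,6,8}->{3,6}; Y {1,2,3,4,7}->{4,7}
Constraint 3 (U != Y) on D(U)={1} D(Y)={4,7}: no change
Constraint 4 (U != V) on D(U)={1} D(V)={3,6}: no change
So after all 4 constraints: D(Y) = {4,7}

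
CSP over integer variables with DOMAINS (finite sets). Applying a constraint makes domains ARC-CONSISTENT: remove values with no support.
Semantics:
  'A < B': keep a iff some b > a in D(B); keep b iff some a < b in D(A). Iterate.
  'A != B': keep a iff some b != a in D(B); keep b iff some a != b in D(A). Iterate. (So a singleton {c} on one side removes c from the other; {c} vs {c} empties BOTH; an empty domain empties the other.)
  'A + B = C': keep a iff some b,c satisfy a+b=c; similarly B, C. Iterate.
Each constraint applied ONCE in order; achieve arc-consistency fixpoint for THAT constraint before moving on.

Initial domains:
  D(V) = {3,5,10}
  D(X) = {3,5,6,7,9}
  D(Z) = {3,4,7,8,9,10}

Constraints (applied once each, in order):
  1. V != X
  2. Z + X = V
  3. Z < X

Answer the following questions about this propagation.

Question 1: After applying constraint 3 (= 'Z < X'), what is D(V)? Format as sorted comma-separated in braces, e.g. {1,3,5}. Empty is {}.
Constraint 1 (V != X) on D(V)={3,5,10} D(X)={3,5,6,7,9}: no change
Constraint 2 (Z + X = V) on D(Z)={3,4,7,8,9,10} D(X)={3,5,6,7,9} D(V)={3,5,10}: Z {3,4,7,8,9,10}->{3,4,7}; X {3,5,6,7,9}->{3,6,7}; V {3,5,10}->{10}
Constraint 3 (Z < X) on D(Z)={3,4,7} D(X)={3,6,7}: Z {3,4,7}->{3,4}; X {3,6,7}->{6,7}
So after constraint 3: D(V) = {10}

Answer: {10}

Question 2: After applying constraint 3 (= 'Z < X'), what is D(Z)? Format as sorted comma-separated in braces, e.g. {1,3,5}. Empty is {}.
Answer: {3,4}

Derivation:
Constraint 1 (V != X) on D(V)={3,5,10} D(X)={3,5,6,7,9}: no change
Constraint 2 (Z + X = V) on D(Z)={3,4,7,8,9,10} D(X)={3,5,6,7,9} D(V)={3,5,10}: Z {3,4,7,8,9,10}->{3,4,7}; X {3,5,6,7,9}->{3,6,7}; V {3,5,10}->{10}
Constraint 3 (Z < X) on D(Z)={3,4,7} D(X)={3,6,7}: Z {3,4,7}->{3,4}; X {3,6,7}->{6,7}
So after constraint 3: D(Z) = {3,4}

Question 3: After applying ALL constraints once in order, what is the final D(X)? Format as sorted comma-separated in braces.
Constraint 1 (V != X) on D(V)={3,5,10} D(X)={3,5,6,7,9}: no change
Constraint 2 (Z + X = V) on D(Z)={3,4,7,8,9,10} D(X)={3,5,6,7,9} D(V)={3,5,10}: Z {3,4,7,8,9,10}->{3,4,7}; X {3,5,6,7,9}->{3,6,7}; V {3,5,10}->{10}
Constraint 3 (Z < X) on D(Z)={3,4,7} D(X)={3,6,7}: Z {3,4,7}->{3,4}; X {3,6,7}->{6,7}
So after all 3 constraints: D(X) = {6,7}

Answer: {6,7}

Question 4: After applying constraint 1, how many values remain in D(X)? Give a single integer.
Constraint 1 (V != X) on D(V)={3,5,10} D(X)={3,5,6,7,9}: no change
So after constraint 1: D(X)={3,5,6,7,9}, size = 5

Answer: 5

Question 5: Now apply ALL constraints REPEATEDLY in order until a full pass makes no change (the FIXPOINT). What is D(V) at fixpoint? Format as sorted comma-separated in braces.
pass 0 (initial): D(V)={3,5,10}
pass 1: V {3,5,10}->{10}; X {3,5,6,7,9}->{6,7}; Z {3,4,7,8,9,10}->{3,4}
pass 2: no change
Fixpoint after 2 passes: D(V) = {10}

Answer: {10}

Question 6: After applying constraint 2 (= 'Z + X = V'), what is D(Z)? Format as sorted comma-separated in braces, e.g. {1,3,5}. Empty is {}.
Constraint 1 (V != X) on D(V)={3,5,10} D(X)={3,5,6,7,9}: no change
Constraint 2 (Z + X = V) on D(Z)={3,4,7,8,9,10} D(X)={3,5,6,7,9} D(V)={3,5,10}: Z {3,4,7,8,9,10}->{3,4,7}; X {3,5,6,7,9}->{3,6,7}; V {3,5,10}->{10}
So after constraint 2: D(Z) = {3,4,7}

Answer: {3,4,7}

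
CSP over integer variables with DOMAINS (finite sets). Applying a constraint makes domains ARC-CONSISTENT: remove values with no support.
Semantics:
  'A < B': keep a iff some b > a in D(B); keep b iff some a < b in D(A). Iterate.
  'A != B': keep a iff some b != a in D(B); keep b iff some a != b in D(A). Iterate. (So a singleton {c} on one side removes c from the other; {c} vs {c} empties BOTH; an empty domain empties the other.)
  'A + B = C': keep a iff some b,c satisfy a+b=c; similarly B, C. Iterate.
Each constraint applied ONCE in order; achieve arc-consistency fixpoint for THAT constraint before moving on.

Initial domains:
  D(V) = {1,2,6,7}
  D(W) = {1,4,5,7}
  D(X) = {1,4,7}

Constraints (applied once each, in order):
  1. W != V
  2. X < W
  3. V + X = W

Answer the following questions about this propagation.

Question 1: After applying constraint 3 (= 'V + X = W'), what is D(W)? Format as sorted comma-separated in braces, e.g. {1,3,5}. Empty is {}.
Answer: {5,7}

Derivation:
Constraint 1 (W != V) on D(W)={1,4,5,7} D(V)={1,2,6,7}: no change
Constraint 2 (X < W) on D(X)={1,4,7} D(W)={1,4,5,7}: X {1,4,7}->{1,4}; W {1,4,5,7}->{4,5,7}
Constraint 3 (V + X = W) on D(V)={1,2,6,7} D(X)={1,4} D(W)={4,5,7}: V {1,2,6,7}->{1,6}; W {4,5,7}->{5,7}
So after constraint 3: D(W) = {5,7}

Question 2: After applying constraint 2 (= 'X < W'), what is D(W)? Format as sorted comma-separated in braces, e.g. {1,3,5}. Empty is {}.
Answer: {4,5,7}

Derivation:
Constraint 1 (W != V) on D(W)={1,4,5,7} D(V)={1,2,6,7}: no change
Constraint 2 (X < W) on D(X)={1,4,7} D(W)={1,4,5,7}: X {1,4,7}->{1,4}; W {1,4,5,7}->{4,5,7}
So after constraint 2: D(W) = {4,5,7}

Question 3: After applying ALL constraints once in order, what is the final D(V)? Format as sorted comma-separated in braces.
Answer: {1,6}

Derivation:
Constraint 1 (W != V) on D(W)={1,4,5,7} D(V)={1,2,6,7}: no change
Constraint 2 (X < W) on D(X)={1,4,7} D(W)={1,4,5,7}: X {1,4,7}->{1,4}; W {1,4,5,7}->{4,5,7}
Constraint 3 (V + X = W) on D(V)={1,2,6,7} D(X)={1,4} D(W)={4,5,7}: V {1,2,6,7}->{1,6}; W {4,5,7}->{5,7}
So after all 3 constraints: D(V) = {1,6}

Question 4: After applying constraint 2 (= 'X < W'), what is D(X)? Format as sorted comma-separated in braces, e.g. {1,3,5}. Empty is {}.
Answer: {1,4}

Derivation:
Constraint 1 (W != V) on D(W)={1,4,5,7} D(V)={1,2,6,7}: no change
Constraint 2 (X < W) on D(X)={1,4,7} D(W)={1,4,5,7}: X {1,4,7}->{1,4}; W {1,4,5,7}->{4,5,7}
So after constraint 2: D(X) = {1,4}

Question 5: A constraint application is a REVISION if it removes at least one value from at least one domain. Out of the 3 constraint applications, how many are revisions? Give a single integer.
Answer: 2

Derivation:
Constraint 1 (W != V) on D(W)={1,4,5,7} D(V)={1,2,6,7}: no change => not a revision
Constraint 2 (X < W) on D(X)={1,4,7} D(W)={1,4,5,7}: X {1,4,7}->{1,4}; W {1,4,5,7}->{4,5,7} => REVISION
Constraint 3 (V + X = W) on D(V)={1,2,6,7} D(X)={1,4} D(W)={4,5,7}: V {1,2,6,7}->{1,6}; W {4,5,7}->{5,7} => REVISION
Total revisions = 2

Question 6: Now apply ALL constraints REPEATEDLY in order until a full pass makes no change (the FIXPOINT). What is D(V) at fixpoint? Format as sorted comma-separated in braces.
Answer: {1,6}

Derivation:
pass 0 (initial): D(V)={1,2,6,7}
pass 1: V {1,2,6,7}->{1,6}; W {1,4,5,7}->{5,7}; X {1,4,7}->{1,4}
pass 2: no change
Fixpoint after 2 passes: D(V) = {1,6}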